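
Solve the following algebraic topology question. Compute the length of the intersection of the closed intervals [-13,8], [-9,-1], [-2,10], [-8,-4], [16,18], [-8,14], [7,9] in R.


Intersection = [max(a_i), min(b_i)] = [16, -4].
Since 16 > -4, the intersection is empty.
Length = 0

0


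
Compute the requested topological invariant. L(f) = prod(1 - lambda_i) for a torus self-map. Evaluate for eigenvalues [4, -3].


For a torus self-map: L(f) = det(I - A) where A acts on H_1.
L(f) = (1-4) * (1--3) = -3 * 4 = -12

-12


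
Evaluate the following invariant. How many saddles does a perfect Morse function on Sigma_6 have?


A perfect Morse function has m_k = b_k.
For Sigma_6: b_0=1, b_1=2g=12, b_2=1.
Saddles m_1 = 2g = 12

12


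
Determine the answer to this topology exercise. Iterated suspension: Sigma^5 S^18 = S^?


Each suspension raises dimension by 1: Sigma S^n = S^{n+1}.
Sigma^5 S^18 = S^{18+5} = S^23

23


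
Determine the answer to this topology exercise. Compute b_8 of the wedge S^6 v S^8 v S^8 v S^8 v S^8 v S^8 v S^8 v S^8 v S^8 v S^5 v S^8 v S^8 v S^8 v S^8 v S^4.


For a wedge of spheres, H_k (k>0) is free on one generator per sphere of dimension k.
Spheres of dimension 8: count = 12.
b_8 = 12

12


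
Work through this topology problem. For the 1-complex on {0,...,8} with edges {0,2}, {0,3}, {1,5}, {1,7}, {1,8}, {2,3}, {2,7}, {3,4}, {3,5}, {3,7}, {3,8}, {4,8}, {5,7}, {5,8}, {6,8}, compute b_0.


Run DFS/union-find over 9 vertices.
V = 9, E = 15.
Number of components = 1

1


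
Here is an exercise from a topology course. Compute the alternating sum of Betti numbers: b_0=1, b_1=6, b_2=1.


chi = sum_k (-1)^k b_k.
= (1) + (-6) + (1)
= -4

-4


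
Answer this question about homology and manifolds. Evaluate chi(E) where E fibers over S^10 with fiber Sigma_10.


chi(S^10) = 2 (n even), chi(Sigma_10) = 2 - 2*10 = -18.
chi(E) = 2 * (-18) = -36

-36


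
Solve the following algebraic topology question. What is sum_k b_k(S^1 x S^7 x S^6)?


Total Betti number is multiplicative under products.
Each S^d (d>=1) has total Betti number 2.
There are 3 sphere factors.
Total = 2^3 = 8

8


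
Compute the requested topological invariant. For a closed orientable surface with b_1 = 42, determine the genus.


For a closed orientable surface: b_1 = 2g.
42 = 2g
g = 42 / 2 = 21

21


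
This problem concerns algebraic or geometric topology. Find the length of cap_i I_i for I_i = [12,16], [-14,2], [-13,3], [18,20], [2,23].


Intersection = [max(a_i), min(b_i)] = [18, 2].
Since 18 > 2, the intersection is empty.
Length = 0

0


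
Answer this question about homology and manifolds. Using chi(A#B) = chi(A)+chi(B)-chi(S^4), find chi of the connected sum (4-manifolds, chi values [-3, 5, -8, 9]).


For n-manifolds: chi(A#B) = chi(A) + chi(B) - chi(S^4).
chi(S^4) = 1 + (-1)^4 = 2.
chi(#) = (sum chi_i) - (4-1)*chi(S^4) = 3 - 3*2 = -3

-3


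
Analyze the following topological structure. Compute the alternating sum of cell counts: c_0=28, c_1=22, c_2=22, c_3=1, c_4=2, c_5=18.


chi = sum_k (-1)^k c_k.
= (-1)^0*28 + (-1)^1*22 + (-1)^2*22 + (-1)^3*1 + (-1)^4*2 + (-1)^5*18
= (28) + (-22) + (22) + (-1) + (2) + (-18)
= 11

11


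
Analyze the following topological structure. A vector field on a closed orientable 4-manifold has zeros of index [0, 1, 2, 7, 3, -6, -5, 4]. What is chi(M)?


Poincare-Hopf: chi(M) = sum of indices of zeros.
chi = (0) + (1) + (2) + (7) + (3) + (-6) + (-5) + (4) = 6

6


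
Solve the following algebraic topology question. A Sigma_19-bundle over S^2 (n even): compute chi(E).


chi(S^2) = 2 (n even), chi(Sigma_19) = 2 - 2*19 = -36.
chi(E) = 2 * (-36) = -72

-72


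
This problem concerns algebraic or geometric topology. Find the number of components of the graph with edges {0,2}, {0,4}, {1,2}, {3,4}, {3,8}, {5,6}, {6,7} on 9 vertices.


Run DFS/union-find over 9 vertices.
V = 9, E = 7.
Number of components = 2

2


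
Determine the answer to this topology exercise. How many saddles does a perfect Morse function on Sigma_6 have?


A perfect Morse function has m_k = b_k.
For Sigma_6: b_0=1, b_1=2g=12, b_2=1.
Saddles m_1 = 2g = 12

12


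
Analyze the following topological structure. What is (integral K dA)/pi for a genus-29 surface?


Gauss-Bonnet: integral K dA = 2*pi*chi(M).
chi(Sigma_29) = 2 - 2*29 = -56.
(integral K dA)/pi = 2*chi = 2*(-56) = -112

-112


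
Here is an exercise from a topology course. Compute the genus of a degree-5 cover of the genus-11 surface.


For an n-sheeted cover: chi(E) = n * chi(B).
chi(Sigma_11) = 2 - 2*11 = -20.
chi(E) = 5 * (-20) = -100.
genus(E) = (2 - chi(E))/2 = (2 - (-100))/2 = 102/2 = 51

51


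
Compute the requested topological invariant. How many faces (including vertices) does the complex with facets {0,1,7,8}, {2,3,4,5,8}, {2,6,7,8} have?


Each maximal simplex on m vertices has 2^m - 1 nonempty faces.
Take the union (dedupe shared faces).
Total distinct faces = 55

55


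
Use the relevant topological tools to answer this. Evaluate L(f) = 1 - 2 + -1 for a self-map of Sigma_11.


L(f) = tr(f_0*) - tr(f_1*) + tr(f_2*).
= 1 - (2) + (-1)
= -2

-2


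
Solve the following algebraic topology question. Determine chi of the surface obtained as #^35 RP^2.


For a non-orientable closed surface with k crosscaps: chi = 2 - k.
Here k = 35.
chi = 2 - 35 = -33

-33


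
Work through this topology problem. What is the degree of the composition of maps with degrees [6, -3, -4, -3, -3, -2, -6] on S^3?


Degree is multiplicative: deg(composition) = product of degrees.
= (6) * (-3) * (-4) * (-3) * (-3) * (-2) * (-6) = 7776

7776


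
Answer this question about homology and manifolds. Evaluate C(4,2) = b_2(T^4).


By the Kunneth formula, b_k(T^n) = C(n,k).
b_2(T^4) = C(4,2).
C(4,2) = 4!/(2!*2!) = 6

6


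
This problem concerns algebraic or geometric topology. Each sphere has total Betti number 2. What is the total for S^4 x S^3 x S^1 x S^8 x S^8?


Total Betti number is multiplicative under products.
Each S^d (d>=1) has total Betti number 2.
There are 5 sphere factors.
Total = 2^5 = 32

32


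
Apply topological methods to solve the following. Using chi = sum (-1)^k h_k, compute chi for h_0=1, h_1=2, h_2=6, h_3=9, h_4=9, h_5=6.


Handles of index k contribute (-1)^k to chi (same as CW cells).
chi = (1) + (-2) + (6) + (-9) + (9) + (-6) = -1

-1


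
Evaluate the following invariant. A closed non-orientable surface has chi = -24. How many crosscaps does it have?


chi = 2 - k for closed non-orientable surfaces with k crosscaps.
-24 = 2 - k
k = 2 - (-24) = 26

26


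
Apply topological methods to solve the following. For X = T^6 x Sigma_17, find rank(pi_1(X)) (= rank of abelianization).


pi_1(A x B) = pi_1(A) x pi_1(B); rank of abelianization = b_1.
b_1(T^6) = 6, b_1(Sigma_17) = 2*17 = 34.
b_1(product) = 6 + 34 = 40

40


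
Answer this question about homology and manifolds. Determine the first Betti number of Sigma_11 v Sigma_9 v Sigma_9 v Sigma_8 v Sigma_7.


For a wedge X v Y: reduced H_k(X v Y) = H_k(X) + H_k(Y).
Each Sigma_g contributes b_1 = 2g.
b_1 = 22 + 18 + 18 + 16 + 14 = 88

88


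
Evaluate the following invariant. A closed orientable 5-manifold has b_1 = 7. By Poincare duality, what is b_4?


Poincare duality for closed orientable n-manifolds: b_k = b_{n-k}.
Here n = 5, so b_4 = b_1 = 7

7


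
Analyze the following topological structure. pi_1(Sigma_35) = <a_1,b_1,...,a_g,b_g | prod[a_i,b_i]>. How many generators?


Standard presentation: pi_1(Sigma_g) = <a_1,b_1,...,a_g,b_g | [a_1,b_1]...[a_g,b_g] = 1>.
Number of generators = 2g = 2*35 = 70

70


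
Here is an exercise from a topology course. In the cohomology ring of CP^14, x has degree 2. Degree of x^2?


|x| = 2 in H^*(CP^n).
|x^2| = 2 * |x| = 2 * 2 = 4

4


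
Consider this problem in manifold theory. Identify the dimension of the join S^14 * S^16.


Join of spheres: S^m * S^n = S^{m+n+1}.
dim = 14 + 16 + 1 = 31

31


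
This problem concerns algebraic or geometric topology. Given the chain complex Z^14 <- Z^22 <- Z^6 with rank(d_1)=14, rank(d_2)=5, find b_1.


rank H_k = rank(ker d_k) - rank(im d_{k+1}).
rank(ker d_1) = rank(C_1) - rank(d_1) = 22 - 14 = 8.
rank(im d_{1+1}) = 5.
rank H_1 = 8 - 5 = 3

3


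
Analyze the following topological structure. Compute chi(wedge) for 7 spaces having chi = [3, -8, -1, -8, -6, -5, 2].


chi(A v B) = chi(A) + chi(B) - 1 (one point identified).
For 7 spaces: chi = (sum chi_i) - (7 - 1).
sum = -23; chi = -23 - 6 = -29

-29


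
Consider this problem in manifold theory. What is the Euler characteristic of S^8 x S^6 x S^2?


chi is multiplicative: chi(X x Y) = chi(X) chi(Y).
Each even-dim sphere has chi = 2. There are 3 factors.
chi = 2^3 = 8

8


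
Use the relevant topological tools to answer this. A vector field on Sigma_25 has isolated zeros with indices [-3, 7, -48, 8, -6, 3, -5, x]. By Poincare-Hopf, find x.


Poincare-Hopf: sum of indices = chi(M).
chi(Sigma_25) = 2 - 2*25 = -48.
Sum of known indices = -44.
x = chi - (sum known) = -48 - (-44) = -4

-4


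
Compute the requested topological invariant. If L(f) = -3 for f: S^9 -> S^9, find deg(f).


L(f) = 1 + (-1)^9 deg(f) on S^9.
-3 = 1 + (-1)^9 * deg(f)
(-1)^9 * deg(f) = -4
deg(f) = 4

4


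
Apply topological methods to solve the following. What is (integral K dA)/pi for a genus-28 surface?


Gauss-Bonnet: integral K dA = 2*pi*chi(M).
chi(Sigma_28) = 2 - 2*28 = -54.
(integral K dA)/pi = 2*chi = 2*(-54) = -108

-108


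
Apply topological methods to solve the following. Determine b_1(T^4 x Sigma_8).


pi_1(A x B) = pi_1(A) x pi_1(B); rank of abelianization = b_1.
b_1(T^4) = 4, b_1(Sigma_8) = 2*8 = 16.
b_1(product) = 4 + 16 = 20

20


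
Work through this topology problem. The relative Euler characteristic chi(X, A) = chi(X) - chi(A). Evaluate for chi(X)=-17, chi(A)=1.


Relative Euler characteristic: chi(X, A) = chi(X) - chi(A).
= -17 - (1) = -18

-18


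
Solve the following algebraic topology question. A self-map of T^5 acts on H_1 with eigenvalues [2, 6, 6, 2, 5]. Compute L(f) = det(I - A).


For a torus self-map: L(f) = det(I - A) where A acts on H_1.
L(f) = (1-2) * (1-6) * (1-6) * (1-2) * (1-5) = -1 * -5 * -5 * -1 * -4 = -100

-100


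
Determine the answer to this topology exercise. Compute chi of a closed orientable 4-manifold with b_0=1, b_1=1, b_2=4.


By Poincare duality b_k = b_{4-k}, so full Betti numbers: b_0=1, b_1=1, b_2=4, b_3=1, b_4=1.
chi = sum (-1)^k b_k = 4

4


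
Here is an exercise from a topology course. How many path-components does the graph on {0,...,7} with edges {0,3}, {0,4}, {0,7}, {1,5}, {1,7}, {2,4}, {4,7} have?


Run DFS/union-find over 8 vertices.
V = 8, E = 7.
Number of components = 2

2


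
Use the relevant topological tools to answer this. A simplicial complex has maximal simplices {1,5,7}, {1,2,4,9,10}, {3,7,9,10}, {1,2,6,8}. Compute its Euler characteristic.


Enumerate all faces; f-vector: f_0=10, f_1=23, f_2=19, f_3=7, f_4=1.
chi = sum (-1)^k f_k = 0

0


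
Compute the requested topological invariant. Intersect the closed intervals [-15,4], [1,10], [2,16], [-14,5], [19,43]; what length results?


Intersection = [max(a_i), min(b_i)] = [19, 4].
Since 19 > 4, the intersection is empty.
Length = 0

0


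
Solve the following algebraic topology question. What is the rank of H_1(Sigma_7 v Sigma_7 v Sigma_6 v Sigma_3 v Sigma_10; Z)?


For a wedge X v Y: reduced H_k(X v Y) = H_k(X) + H_k(Y).
Each Sigma_g contributes b_1 = 2g.
b_1 = 14 + 14 + 12 + 6 + 20 = 66

66


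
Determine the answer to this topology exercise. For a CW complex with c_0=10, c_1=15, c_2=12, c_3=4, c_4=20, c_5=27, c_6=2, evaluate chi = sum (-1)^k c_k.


chi = sum_k (-1)^k c_k.
= (-1)^0*10 + (-1)^1*15 + (-1)^2*12 + (-1)^3*4 + (-1)^4*20 + (-1)^5*27 + (-1)^6*2
= (10) + (-15) + (12) + (-4) + (20) + (-27) + (2)
= -2

-2


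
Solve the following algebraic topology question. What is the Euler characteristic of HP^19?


HP^19 has one cell in each dimension 0, 4, ..., 4*19 (19+1 cells, all even-dim).
chi = 19 + 1 = 20

20


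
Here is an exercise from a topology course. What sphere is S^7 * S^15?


Join of spheres: S^m * S^n = S^{m+n+1}.
dim = 7 + 15 + 1 = 23

23


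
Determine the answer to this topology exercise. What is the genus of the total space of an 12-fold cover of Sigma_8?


For an n-sheeted cover: chi(E) = n * chi(B).
chi(Sigma_8) = 2 - 2*8 = -14.
chi(E) = 12 * (-14) = -168.
genus(E) = (2 - chi(E))/2 = (2 - (-168))/2 = 170/2 = 85

85


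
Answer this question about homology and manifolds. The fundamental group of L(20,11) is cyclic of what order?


pi_1(L(p,q)) = Z/pZ for any q coprime to p.
|pi_1(L(20,11))| = 20

20


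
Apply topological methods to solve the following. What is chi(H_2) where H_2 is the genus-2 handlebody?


A genus-g handlebody deformation retracts to a wedge of g circles.
chi(vee_g S^1) = 1 - g.
chi(H_2) = 1 - 2 = -1

-1


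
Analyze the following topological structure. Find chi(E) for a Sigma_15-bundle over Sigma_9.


For a fiber bundle F -> E -> B (with CW structure): chi(E) = chi(B) * chi(F).
chi(Sigma_9) = -16, chi(Sigma_15) = -28.
chi(E) = (-16) * (-28) = 448

448


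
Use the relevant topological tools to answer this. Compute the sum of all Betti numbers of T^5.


b_k(T^5) = C(5,k), so the sum over k is sum_k C(5,k) = 2^5.
Total = 2^5 = 32

32


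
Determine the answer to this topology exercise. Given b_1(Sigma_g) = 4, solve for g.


For a closed orientable surface: b_1 = 2g.
4 = 2g
g = 4 / 2 = 2

2


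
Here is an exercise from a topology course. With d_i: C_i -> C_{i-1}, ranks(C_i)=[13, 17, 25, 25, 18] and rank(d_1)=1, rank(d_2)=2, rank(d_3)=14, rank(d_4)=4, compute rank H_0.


rank H_k = rank(ker d_k) - rank(im d_{k+1}).
rank(ker d_0) = rank(C_0) - rank(d_0) = 13 - 0 = 13.
rank(im d_{0+1}) = 1.
rank H_0 = 13 - 1 = 12

12


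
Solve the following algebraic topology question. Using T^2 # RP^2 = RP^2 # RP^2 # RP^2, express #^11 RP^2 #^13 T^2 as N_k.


Since a >= 1, the sum is non-orientable; each T^2 can be replaced by RP^2 # RP^2 (since T^2#RP^2 = 3RP^2).
Total crosscaps k = 11 + 2*13 = 37.
Check via chi: chi = 11*1 + 13*0 - (11+13-1)*2 = -35 = 2 - k = -35. Consistent.

37


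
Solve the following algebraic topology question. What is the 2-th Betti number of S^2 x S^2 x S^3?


Each S^d has Poincare polynomial 1 + t^d.
The product S^2 x S^2 x S^3 has Poincare polynomial prod(1+t^d_i).
Expanding: b_0=1, b_2=2, b_3=1, b_4=1, b_5=2, b_7=1.
b_2 = 2

2


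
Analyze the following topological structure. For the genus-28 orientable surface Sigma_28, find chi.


For a closed orientable surface of genus g: chi = 2 - 2g.
Here g = 28.
chi = 2 - 2*28 = 2 - 56 = -54

-54


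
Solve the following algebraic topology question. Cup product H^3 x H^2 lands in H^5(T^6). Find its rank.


Cup product: H^p x H^q -> H^{p+q}; here p+q = 3+2 = 5.
rank H^k(T^n) = C(n,k).
C(6,5) = 6

6


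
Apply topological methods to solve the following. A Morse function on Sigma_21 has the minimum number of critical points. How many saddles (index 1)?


A perfect Morse function has m_k = b_k.
For Sigma_21: b_0=1, b_1=2g=42, b_2=1.
Saddles m_1 = 2g = 42

42


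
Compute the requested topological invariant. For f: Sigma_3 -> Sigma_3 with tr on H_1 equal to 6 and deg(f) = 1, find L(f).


L(f) = tr(f_0*) - tr(f_1*) + tr(f_2*).
= 1 - (6) + (1)
= -4

-4


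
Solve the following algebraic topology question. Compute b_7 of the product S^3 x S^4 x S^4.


Each S^d has Poincare polynomial 1 + t^d.
The product S^3 x S^4 x S^4 has Poincare polynomial prod(1+t^d_i).
Expanding: b_0=1, b_3=1, b_4=2, b_7=2, b_8=1, b_11=1.
b_7 = 2

2


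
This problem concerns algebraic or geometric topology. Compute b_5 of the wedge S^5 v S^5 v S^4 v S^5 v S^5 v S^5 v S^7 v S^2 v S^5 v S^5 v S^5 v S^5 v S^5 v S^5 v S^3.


For a wedge of spheres, H_k (k>0) is free on one generator per sphere of dimension k.
Spheres of dimension 5: count = 11.
b_5 = 11

11


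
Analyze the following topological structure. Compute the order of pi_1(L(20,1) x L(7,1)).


pi_1(X x Y) = pi_1(X) x pi_1(Y).
pi_1(L(20,1)) = Z/20, pi_1(L(7,1)) = Z/7.
|Z/20 x Z/7| = 20 * 7 = 140

140


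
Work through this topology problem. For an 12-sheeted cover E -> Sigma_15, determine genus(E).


For an n-sheeted cover: chi(E) = n * chi(B).
chi(Sigma_15) = 2 - 2*15 = -28.
chi(E) = 12 * (-28) = -336.
genus(E) = (2 - chi(E))/2 = (2 - (-336))/2 = 338/2 = 169

169


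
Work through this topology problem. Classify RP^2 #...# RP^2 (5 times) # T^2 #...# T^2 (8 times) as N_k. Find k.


Since a >= 1, the sum is non-orientable; each T^2 can be replaced by RP^2 # RP^2 (since T^2#RP^2 = 3RP^2).
Total crosscaps k = 5 + 2*8 = 21.
Check via chi: chi = 5*1 + 8*0 - (5+8-1)*2 = -19 = 2 - k = -19. Consistent.

21


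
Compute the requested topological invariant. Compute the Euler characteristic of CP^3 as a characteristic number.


For any closed oriented manifold, <e(TM),[M]> = chi(M).
chi(CP^3) = 3+1 = 4

4


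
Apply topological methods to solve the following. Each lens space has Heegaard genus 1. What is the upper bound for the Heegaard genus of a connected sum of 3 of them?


Heegaard genus satisfies g(A#B) <= g(A) + g(B).
Each lens space has g = 1.
Upper bound: 3 * 1 = 3

3


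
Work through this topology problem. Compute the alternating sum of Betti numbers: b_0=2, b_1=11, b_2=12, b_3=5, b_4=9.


chi = sum_k (-1)^k b_k.
= (2) + (-11) + (12) + (-5) + (9)
= 7

7


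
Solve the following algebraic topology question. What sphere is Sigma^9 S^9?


Each suspension raises dimension by 1: Sigma S^n = S^{n+1}.
Sigma^9 S^9 = S^{9+9} = S^18

18


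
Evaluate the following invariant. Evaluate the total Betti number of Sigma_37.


For Sigma_37: b_0 = 1, b_1 = 2g = 74, b_2 = 1.
Total = 1 + 74 + 1 = 76

76


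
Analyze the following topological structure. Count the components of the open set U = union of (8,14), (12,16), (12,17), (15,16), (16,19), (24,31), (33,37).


Sort and merge overlapping open intervals.
Merged: (8,19), (24,31), (33,37).
Number of components = 3

3


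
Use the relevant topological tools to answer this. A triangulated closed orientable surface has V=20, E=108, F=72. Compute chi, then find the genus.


chi = V - E + F = 20 - 108 + 72 = -16
For orientable closed surface: chi = 2 - 2g, so g = (2 - chi)/2.
g = (2 - (-16)) / 2 = 18 / 2 = 9

9


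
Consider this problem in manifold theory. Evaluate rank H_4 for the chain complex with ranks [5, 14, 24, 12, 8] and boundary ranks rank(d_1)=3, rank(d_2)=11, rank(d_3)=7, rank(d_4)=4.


rank H_k = rank(ker d_k) - rank(im d_{k+1}).
rank(ker d_4) = rank(C_4) - rank(d_4) = 8 - 4 = 4.
rank(im d_{4+1}) = 0.
rank H_4 = 4 - 0 = 4

4


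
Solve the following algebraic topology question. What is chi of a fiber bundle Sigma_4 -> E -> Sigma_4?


For a fiber bundle F -> E -> B (with CW structure): chi(E) = chi(B) * chi(F).
chi(Sigma_4) = -6, chi(Sigma_4) = -6.
chi(E) = (-6) * (-6) = 36

36


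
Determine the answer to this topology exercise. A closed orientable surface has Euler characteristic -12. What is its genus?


chi = 2 - 2g for closed orientable surfaces.
-12 = 2 - 2g
2g = 2 - (-12) = 14
g = 7

7


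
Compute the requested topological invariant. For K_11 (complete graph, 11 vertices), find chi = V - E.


K_11: V = 11, E = C(11,2) = 55.
chi = V - E = 11 - 55 = -44

-44


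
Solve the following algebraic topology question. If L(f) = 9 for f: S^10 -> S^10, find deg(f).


L(f) = 1 + (-1)^10 deg(f) on S^10.
9 = 1 + (-1)^10 * deg(f)
(-1)^10 * deg(f) = 8
deg(f) = 8

8


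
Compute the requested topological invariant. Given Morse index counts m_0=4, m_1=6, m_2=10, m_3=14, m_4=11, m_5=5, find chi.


Morse theory: chi(M) = sum_k (-1)^k m_k where m_k = #(index-k critical points).
= (4) + (-6) + (10) + (-14) + (11) + (-5) = 0

0


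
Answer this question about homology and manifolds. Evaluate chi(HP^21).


HP^21 has one cell in each dimension 0, 4, ..., 4*21 (21+1 cells, all even-dim).
chi = 21 + 1 = 22

22


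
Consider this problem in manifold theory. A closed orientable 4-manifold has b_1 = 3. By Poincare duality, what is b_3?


Poincare duality for closed orientable n-manifolds: b_k = b_{n-k}.
Here n = 4, so b_3 = b_1 = 3

3


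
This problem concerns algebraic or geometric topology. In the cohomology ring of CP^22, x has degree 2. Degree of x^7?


|x| = 2 in H^*(CP^n).
|x^7| = 7 * |x| = 7 * 2 = 14

14


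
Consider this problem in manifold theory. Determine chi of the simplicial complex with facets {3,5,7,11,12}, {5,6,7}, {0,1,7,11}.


Enumerate all faces; f-vector: f_0=8, f_1=17, f_2=15, f_3=6, f_4=1.
chi = sum (-1)^k f_k = 1

1


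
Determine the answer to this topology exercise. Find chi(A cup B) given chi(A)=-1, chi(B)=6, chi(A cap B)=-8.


chi(A cup B) = chi(A) + chi(B) - chi(A cap B)
= -1 + (6) - (-8)
= 13

13


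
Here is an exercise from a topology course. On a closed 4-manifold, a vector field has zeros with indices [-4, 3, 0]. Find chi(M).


Poincare-Hopf: chi(M) = sum of indices of zeros.
chi = (-4) + (3) + (0) = -1

-1


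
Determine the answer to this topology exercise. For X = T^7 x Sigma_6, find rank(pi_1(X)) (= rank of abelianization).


pi_1(A x B) = pi_1(A) x pi_1(B); rank of abelianization = b_1.
b_1(T^7) = 7, b_1(Sigma_6) = 2*6 = 12.
b_1(product) = 7 + 12 = 19

19


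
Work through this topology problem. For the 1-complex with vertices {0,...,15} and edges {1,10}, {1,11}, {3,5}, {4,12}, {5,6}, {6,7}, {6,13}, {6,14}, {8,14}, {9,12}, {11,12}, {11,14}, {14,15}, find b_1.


b_1 = E - V + (number of components).
E = 13, V = 16, components = 3.
b_1 = 13 - 16 + 3 = 0

0


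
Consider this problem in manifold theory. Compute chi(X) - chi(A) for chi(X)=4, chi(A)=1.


Relative Euler characteristic: chi(X, A) = chi(X) - chi(A).
= 4 - (1) = 3

3


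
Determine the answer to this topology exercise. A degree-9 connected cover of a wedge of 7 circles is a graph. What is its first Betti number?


Nielsen-Schreier: an index-n subgroup of F_r is free of rank 1 + n(r-1).
Equivalently: chi(cover) = n*chi(base); chi(vee_r S^1) = 1 - 7 = -6.
chi(E) = 9*(-6) = -54; rank = 1 - chi(E) = 1 - (-54) = 55.
rank = 1 + 9*(7-1) = 1 + 54 = 55

55


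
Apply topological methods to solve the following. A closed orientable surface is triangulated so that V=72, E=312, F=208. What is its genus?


chi = V - E + F = 72 - 312 + 208 = -32
For orientable closed surface: chi = 2 - 2g, so g = (2 - chi)/2.
g = (2 - (-32)) / 2 = 34 / 2 = 17

17


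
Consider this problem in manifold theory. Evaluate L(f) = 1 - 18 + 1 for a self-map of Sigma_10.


L(f) = tr(f_0*) - tr(f_1*) + tr(f_2*).
= 1 - (18) + (1)
= -16

-16


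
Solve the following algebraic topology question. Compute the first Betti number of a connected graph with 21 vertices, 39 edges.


For a connected graph: rank(pi_1) = b_1 = E - V + 1 = 1 - chi.
chi = V - E = 21 - 39 = -18.
rank = 1 - (-18) = 39 - 21 + 1 = 19

19


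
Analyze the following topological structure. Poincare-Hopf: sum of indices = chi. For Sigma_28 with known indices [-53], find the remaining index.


Poincare-Hopf: sum of indices = chi(M).
chi(Sigma_28) = 2 - 2*28 = -54.
Sum of known indices = -53.
x = chi - (sum known) = -54 - (-53) = -1

-1


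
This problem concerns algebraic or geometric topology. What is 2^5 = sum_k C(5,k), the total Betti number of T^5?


b_k(T^5) = C(5,k), so the sum over k is sum_k C(5,k) = 2^5.
Total = 2^5 = 32

32


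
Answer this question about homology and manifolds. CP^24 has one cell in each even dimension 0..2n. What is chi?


CP^24 has one cell in each even dimension 0, 2, ..., 2*24 (24+1 cells total).
All cells are even-dimensional, so chi = number of cells.
chi = 24 + 1 = 25

25


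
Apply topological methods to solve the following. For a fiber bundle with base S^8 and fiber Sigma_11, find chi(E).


chi(S^8) = 2 (n even), chi(Sigma_11) = 2 - 2*11 = -20.
chi(E) = 2 * (-20) = -40

-40


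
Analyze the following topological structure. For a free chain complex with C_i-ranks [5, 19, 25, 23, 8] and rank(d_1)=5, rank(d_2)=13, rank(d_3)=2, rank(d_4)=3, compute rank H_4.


rank H_k = rank(ker d_k) - rank(im d_{k+1}).
rank(ker d_4) = rank(C_4) - rank(d_4) = 8 - 3 = 5.
rank(im d_{4+1}) = 0.
rank H_4 = 5 - 0 = 5

5


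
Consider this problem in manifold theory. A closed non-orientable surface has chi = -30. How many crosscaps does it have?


chi = 2 - k for closed non-orientable surfaces with k crosscaps.
-30 = 2 - k
k = 2 - (-30) = 32

32


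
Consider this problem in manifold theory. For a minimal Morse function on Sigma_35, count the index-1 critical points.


A perfect Morse function has m_k = b_k.
For Sigma_35: b_0=1, b_1=2g=70, b_2=1.
Saddles m_1 = 2g = 70

70


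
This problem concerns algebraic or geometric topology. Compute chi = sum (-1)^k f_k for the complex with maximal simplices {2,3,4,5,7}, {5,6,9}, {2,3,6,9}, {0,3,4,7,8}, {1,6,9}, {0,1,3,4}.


Enumerate all faces; f-vector: f_0=10, f_1=29, f_2=28, f_3=12, f_4=2.
chi = sum (-1)^k f_k = -1

-1


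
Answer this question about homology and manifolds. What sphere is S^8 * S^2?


Join of spheres: S^m * S^n = S^{m+n+1}.
dim = 8 + 2 + 1 = 11

11


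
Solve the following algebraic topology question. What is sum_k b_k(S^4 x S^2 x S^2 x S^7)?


Total Betti number is multiplicative under products.
Each S^d (d>=1) has total Betti number 2.
There are 4 sphere factors.
Total = 2^4 = 16

16


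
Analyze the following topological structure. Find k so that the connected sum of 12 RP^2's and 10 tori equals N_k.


Since a >= 1, the sum is non-orientable; each T^2 can be replaced by RP^2 # RP^2 (since T^2#RP^2 = 3RP^2).
Total crosscaps k = 12 + 2*10 = 32.
Check via chi: chi = 12*1 + 10*0 - (12+10-1)*2 = -30 = 2 - k = -30. Consistent.

32


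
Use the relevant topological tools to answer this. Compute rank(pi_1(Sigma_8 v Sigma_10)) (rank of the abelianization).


For a wedge: H_1(A v B) = H_1(A) + H_1(B).
b_1(Sigma_8) = 16, b_1(Sigma_10) = 20.
b_1 = 16 + 20 = 36

36


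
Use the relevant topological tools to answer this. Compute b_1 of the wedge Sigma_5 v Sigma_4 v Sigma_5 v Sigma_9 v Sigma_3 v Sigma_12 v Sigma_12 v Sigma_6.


For a wedge X v Y: reduced H_k(X v Y) = H_k(X) + H_k(Y).
Each Sigma_g contributes b_1 = 2g.
b_1 = 10 + 8 + 10 + 18 + 6 + 24 + 24 + 12 = 112

112


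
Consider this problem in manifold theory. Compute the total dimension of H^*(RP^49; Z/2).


H^k(RP^49; Z/2) = Z/2 for each 0 <= k <= 49.
Total dimension = 49 + 1 = 50

50


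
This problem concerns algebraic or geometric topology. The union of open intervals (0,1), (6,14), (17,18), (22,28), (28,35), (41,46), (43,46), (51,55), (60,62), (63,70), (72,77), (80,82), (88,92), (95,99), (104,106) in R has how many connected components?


Sort and merge overlapping open intervals.
Merged: (0,1), (6,14), (17,18), (22,28), (28,35), (41,46), (51,55), (60,62), (63,70), (72,77), (80,82), (88,92), (95,99), (104,106).
Number of components = 14

14


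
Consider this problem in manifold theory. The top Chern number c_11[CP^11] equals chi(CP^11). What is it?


For any closed oriented manifold, <e(TM),[M]> = chi(M).
chi(CP^11) = 11+1 = 12

12


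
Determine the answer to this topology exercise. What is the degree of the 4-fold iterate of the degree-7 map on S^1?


deg(f) = 7. Degree is multiplicative: deg(f^4) = (deg f)^4.
deg(f^4) = (7)^4 = 2401

2401


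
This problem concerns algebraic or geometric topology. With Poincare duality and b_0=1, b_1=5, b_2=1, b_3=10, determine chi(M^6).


By Poincare duality b_k = b_{6-k}, so full Betti numbers: b_0=1, b_1=5, b_2=1, b_3=10, b_4=1, b_5=5, b_6=1.
chi = sum (-1)^k b_k = -16

-16


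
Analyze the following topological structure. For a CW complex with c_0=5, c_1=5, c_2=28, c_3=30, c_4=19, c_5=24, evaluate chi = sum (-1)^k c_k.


chi = sum_k (-1)^k c_k.
= (-1)^0*5 + (-1)^1*5 + (-1)^2*28 + (-1)^3*30 + (-1)^4*19 + (-1)^5*24
= (5) + (-5) + (28) + (-30) + (19) + (-24)
= -7

-7


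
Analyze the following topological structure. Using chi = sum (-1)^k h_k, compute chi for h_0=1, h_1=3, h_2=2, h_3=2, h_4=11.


Handles of index k contribute (-1)^k to chi (same as CW cells).
chi = (1) + (-3) + (2) + (-2) + (11) = 9

9


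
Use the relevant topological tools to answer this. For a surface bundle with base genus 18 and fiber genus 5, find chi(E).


For a fiber bundle F -> E -> B (with CW structure): chi(E) = chi(B) * chi(F).
chi(Sigma_18) = -34, chi(Sigma_5) = -8.
chi(E) = (-34) * (-8) = 272

272


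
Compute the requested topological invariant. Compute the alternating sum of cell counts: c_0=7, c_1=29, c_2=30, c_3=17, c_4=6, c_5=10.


chi = sum_k (-1)^k c_k.
= (-1)^0*7 + (-1)^1*29 + (-1)^2*30 + (-1)^3*17 + (-1)^4*6 + (-1)^5*10
= (7) + (-29) + (30) + (-17) + (6) + (-10)
= -13

-13


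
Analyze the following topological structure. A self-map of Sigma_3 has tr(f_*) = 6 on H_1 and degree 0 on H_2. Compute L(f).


L(f) = tr(f_0*) - tr(f_1*) + tr(f_2*).
= 1 - (6) + (0)
= -5

-5


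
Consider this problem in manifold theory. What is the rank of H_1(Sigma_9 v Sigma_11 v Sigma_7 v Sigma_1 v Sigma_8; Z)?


For a wedge X v Y: reduced H_k(X v Y) = H_k(X) + H_k(Y).
Each Sigma_g contributes b_1 = 2g.
b_1 = 18 + 22 + 14 + 2 + 16 = 72

72


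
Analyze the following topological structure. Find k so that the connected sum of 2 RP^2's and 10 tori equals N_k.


Since a >= 1, the sum is non-orientable; each T^2 can be replaced by RP^2 # RP^2 (since T^2#RP^2 = 3RP^2).
Total crosscaps k = 2 + 2*10 = 22.
Check via chi: chi = 2*1 + 10*0 - (2+10-1)*2 = -20 = 2 - k = -20. Consistent.

22


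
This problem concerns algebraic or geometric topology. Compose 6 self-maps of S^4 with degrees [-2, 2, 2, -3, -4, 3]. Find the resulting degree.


Degree is multiplicative: deg(composition) = product of degrees.
= (-2) * (2) * (2) * (-3) * (-4) * (3) = -288

-288


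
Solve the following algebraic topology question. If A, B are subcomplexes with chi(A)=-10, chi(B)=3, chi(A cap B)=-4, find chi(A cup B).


chi(A cup B) = chi(A) + chi(B) - chi(A cap B)
= -10 + (3) - (-4)
= -3

-3


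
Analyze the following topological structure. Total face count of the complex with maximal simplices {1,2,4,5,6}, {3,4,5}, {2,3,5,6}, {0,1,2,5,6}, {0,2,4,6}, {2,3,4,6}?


Each maximal simplex on m vertices has 2^m - 1 nonempty faces.
Take the union (dedupe shared faces).
Total distinct faces = 64

64


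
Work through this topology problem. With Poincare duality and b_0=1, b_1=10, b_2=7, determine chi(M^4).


By Poincare duality b_k = b_{4-k}, so full Betti numbers: b_0=1, b_1=10, b_2=7, b_3=10, b_4=1.
chi = sum (-1)^k b_k = -11

-11


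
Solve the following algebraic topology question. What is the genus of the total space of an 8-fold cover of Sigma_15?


For an n-sheeted cover: chi(E) = n * chi(B).
chi(Sigma_15) = 2 - 2*15 = -28.
chi(E) = 8 * (-28) = -224.
genus(E) = (2 - chi(E))/2 = (2 - (-224))/2 = 226/2 = 113

113


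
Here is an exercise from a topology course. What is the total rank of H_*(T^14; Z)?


b_k(T^14) = C(14,k), so the sum over k is sum_k C(14,k) = 2^14.
Total = 2^14 = 16384

16384


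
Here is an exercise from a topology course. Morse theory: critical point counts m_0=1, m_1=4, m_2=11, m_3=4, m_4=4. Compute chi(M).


Morse theory: chi(M) = sum_k (-1)^k m_k where m_k = #(index-k critical points).
= (1) + (-4) + (11) + (-4) + (4) = 8

8


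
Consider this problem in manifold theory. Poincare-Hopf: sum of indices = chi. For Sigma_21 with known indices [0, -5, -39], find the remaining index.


Poincare-Hopf: sum of indices = chi(M).
chi(Sigma_21) = 2 - 2*21 = -40.
Sum of known indices = -44.
x = chi - (sum known) = -40 - (-44) = 4

4


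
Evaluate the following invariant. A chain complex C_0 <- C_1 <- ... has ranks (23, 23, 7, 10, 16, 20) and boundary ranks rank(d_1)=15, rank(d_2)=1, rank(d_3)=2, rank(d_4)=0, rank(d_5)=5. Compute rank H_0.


rank H_k = rank(ker d_k) - rank(im d_{k+1}).
rank(ker d_0) = rank(C_0) - rank(d_0) = 23 - 0 = 23.
rank(im d_{0+1}) = 15.
rank H_0 = 23 - 15 = 8

8


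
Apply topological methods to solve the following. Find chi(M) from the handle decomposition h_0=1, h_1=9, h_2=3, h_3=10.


Handles of index k contribute (-1)^k to chi (same as CW cells).
chi = (1) + (-9) + (3) + (-10) = -15

-15


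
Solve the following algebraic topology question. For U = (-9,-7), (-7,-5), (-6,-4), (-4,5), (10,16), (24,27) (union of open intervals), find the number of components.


Sort and merge overlapping open intervals.
Merged: (-9,-7), (-7,-4), (-4,5), (10,16), (24,27).
Number of components = 5

5


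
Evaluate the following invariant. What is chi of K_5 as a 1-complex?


K_5: V = 5, E = C(5,2) = 10.
chi = V - E = 5 - 10 = -5

-5


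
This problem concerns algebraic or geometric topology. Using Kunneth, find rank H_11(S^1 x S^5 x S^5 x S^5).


Each S^d has Poincare polynomial 1 + t^d.
The product S^1 x S^5 x S^5 x S^5 has Poincare polynomial prod(1+t^d_i).
Expanding: b_0=1, b_1=1, b_5=3, b_6=3, b_10=3, b_11=3, b_15=1, b_16=1.
b_11 = 3

3


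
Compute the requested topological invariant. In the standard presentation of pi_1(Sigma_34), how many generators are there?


Standard presentation: pi_1(Sigma_g) = <a_1,b_1,...,a_g,b_g | [a_1,b_1]...[a_g,b_g] = 1>.
Number of generators = 2g = 2*34 = 68

68


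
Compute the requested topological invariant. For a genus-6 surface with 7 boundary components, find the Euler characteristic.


For a compact orientable surface with genus g and b boundary components: chi = 2 - 2g - b.
chi = 2 - 2*6 - 7 = 2 - 12 - 7 = -17

-17


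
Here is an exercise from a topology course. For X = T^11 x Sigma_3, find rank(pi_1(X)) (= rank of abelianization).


pi_1(A x B) = pi_1(A) x pi_1(B); rank of abelianization = b_1.
b_1(T^11) = 11, b_1(Sigma_3) = 2*3 = 6.
b_1(product) = 11 + 6 = 17

17


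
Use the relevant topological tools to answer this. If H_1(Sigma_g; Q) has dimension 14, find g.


For a closed orientable surface: b_1 = 2g.
14 = 2g
g = 14 / 2 = 7

7


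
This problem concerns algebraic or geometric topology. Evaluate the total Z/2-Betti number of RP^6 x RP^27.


dim H^*(RP^n; Z/2) = n+1 (one Z/2 in each degree 0..n).
Total Betti number is multiplicative.
Total = (6+1) * (27+1) = 7 * 28 = 196

196


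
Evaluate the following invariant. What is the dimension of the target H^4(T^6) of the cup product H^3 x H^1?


Cup product: H^p x H^q -> H^{p+q}; here p+q = 3+1 = 4.
rank H^k(T^n) = C(n,k).
C(6,4) = 15

15


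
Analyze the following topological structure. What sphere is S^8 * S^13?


Join of spheres: S^m * S^n = S^{m+n+1}.
dim = 8 + 13 + 1 = 22

22


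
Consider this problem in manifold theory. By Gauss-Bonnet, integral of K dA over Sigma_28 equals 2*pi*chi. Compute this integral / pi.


Gauss-Bonnet: integral K dA = 2*pi*chi(M).
chi(Sigma_28) = 2 - 2*28 = -54.
(integral K dA)/pi = 2*chi = 2*(-54) = -108

-108


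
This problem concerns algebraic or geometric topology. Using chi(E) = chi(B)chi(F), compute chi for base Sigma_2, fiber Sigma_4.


For a fiber bundle F -> E -> B (with CW structure): chi(E) = chi(B) * chi(F).
chi(Sigma_2) = -2, chi(Sigma_4) = -6.
chi(E) = (-2) * (-6) = 12

12


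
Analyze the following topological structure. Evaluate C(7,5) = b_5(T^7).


By the Kunneth formula, b_k(T^n) = C(n,k).
b_5(T^7) = C(7,5).
C(7,5) = 7!/(5!*2!) = 21

21


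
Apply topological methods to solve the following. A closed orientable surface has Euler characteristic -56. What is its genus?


chi = 2 - 2g for closed orientable surfaces.
-56 = 2 - 2g
2g = 2 - (-56) = 58
g = 29

29


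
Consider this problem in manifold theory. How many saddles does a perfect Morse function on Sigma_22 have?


A perfect Morse function has m_k = b_k.
For Sigma_22: b_0=1, b_1=2g=44, b_2=1.
Saddles m_1 = 2g = 44

44


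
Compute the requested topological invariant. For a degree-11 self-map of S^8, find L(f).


On S^8: L(f) = tr(f_0*) + (-1)^8 tr(f_8*) = 1 + (-1)^8 * deg(f).
L(f) = 1 + (-1)^8 * 11 = 1 + 11 = 12

12


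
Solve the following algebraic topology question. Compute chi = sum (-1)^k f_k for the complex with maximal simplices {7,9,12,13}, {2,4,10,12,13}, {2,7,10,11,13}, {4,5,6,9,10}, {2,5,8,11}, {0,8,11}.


Enumerate all faces; f-vector: f_0=12, f_1=37, f_2=38, f_3=17, f_4=3.
chi = sum (-1)^k f_k = -1

-1


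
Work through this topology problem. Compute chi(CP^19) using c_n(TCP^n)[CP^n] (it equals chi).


For any closed oriented manifold, <e(TM),[M]> = chi(M).
chi(CP^19) = 19+1 = 20

20


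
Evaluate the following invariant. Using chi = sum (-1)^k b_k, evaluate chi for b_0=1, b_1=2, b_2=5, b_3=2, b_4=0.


chi = sum_k (-1)^k b_k.
= (1) + (-2) + (5) + (-2) + (0)
= 2

2


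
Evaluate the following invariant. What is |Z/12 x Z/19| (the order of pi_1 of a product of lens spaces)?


pi_1(X x Y) = pi_1(X) x pi_1(Y).
pi_1(L(12,1)) = Z/12, pi_1(L(19,1)) = Z/19.
|Z/12 x Z/19| = 12 * 19 = 228

228


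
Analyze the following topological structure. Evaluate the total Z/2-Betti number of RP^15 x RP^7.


dim H^*(RP^n; Z/2) = n+1 (one Z/2 in each degree 0..n).
Total Betti number is multiplicative.
Total = (15+1) * (7+1) = 16 * 8 = 128

128


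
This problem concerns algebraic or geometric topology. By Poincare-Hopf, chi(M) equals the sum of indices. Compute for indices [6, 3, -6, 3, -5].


Poincare-Hopf: chi(M) = sum of indices of zeros.
chi = (6) + (3) + (-6) + (3) + (-5) = 1

1


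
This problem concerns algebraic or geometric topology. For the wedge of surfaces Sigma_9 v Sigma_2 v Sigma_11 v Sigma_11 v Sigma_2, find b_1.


For a wedge X v Y: reduced H_k(X v Y) = H_k(X) + H_k(Y).
Each Sigma_g contributes b_1 = 2g.
b_1 = 18 + 4 + 22 + 22 + 4 = 70

70


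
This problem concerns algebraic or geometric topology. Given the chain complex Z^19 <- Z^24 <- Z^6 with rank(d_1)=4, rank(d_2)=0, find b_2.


rank H_k = rank(ker d_k) - rank(im d_{k+1}).
rank(ker d_2) = rank(C_2) - rank(d_2) = 6 - 0 = 6.
rank(im d_{2+1}) = 0.
rank H_2 = 6 - 0 = 6

6


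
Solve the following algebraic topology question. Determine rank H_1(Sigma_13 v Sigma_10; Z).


For a wedge: H_1(A v B) = H_1(A) + H_1(B).
b_1(Sigma_13) = 26, b_1(Sigma_10) = 20.
b_1 = 26 + 20 = 46

46


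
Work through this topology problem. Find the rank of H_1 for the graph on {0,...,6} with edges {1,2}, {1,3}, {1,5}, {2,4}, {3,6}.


b_1 = E - V + (number of components).
E = 5, V = 7, components = 2.
b_1 = 5 - 7 + 2 = 0

0


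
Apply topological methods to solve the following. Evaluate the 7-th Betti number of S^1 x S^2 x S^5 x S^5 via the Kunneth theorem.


Each S^d has Poincare polynomial 1 + t^d.
The product S^1 x S^2 x S^5 x S^5 has Poincare polynomial prod(1+t^d_i).
Expanding: b_0=1, b_1=1, b_2=1, b_3=1, b_5=2, b_6=2, b_7=2, b_8=2, b_10=1, b_11=1, b_12=1, b_13=1.
b_7 = 2

2


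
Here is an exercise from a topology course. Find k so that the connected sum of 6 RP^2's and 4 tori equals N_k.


Since a >= 1, the sum is non-orientable; each T^2 can be replaced by RP^2 # RP^2 (since T^2#RP^2 = 3RP^2).
Total crosscaps k = 6 + 2*4 = 14.
Check via chi: chi = 6*1 + 4*0 - (6+4-1)*2 = -12 = 2 - k = -12. Consistent.

14


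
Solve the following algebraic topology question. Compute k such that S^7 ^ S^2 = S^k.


S^m ^ S^n = S^{m+n}.
k = 7 + 2 = 9

9


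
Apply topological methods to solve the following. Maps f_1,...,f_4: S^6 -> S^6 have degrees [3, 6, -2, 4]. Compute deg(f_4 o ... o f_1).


Degree is multiplicative: deg(composition) = product of degrees.
= (3) * (6) * (-2) * (4) = -144

-144
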